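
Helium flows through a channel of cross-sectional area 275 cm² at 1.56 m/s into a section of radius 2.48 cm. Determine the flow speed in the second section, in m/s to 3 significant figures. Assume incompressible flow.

Mass conservation (A₁v₁ = A₂v₂) gives v₂ = 1.56 × 275/19.3 = 22.2 m/s.

v₂ ≈ 22.2 m/s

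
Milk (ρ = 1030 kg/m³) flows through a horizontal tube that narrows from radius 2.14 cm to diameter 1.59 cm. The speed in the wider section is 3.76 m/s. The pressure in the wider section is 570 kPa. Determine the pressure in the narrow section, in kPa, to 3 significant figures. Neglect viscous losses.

The volume flow rate is constant, so v₂ = (A₁/A₂)v₁ = (14.4/1.99)·3.76 = 27.2 m/s.
Along the horizontal streamline, P + ½ρv² is constant.
P₂ = P₁ − ½ρ(v₂² − v₁²) = 570000 − ½·1030·(27.2² − 3.76²) = 570000 − 375000 = 195000 Pa.

195 kPa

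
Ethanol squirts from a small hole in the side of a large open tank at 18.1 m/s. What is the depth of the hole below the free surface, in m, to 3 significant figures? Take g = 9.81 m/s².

Inverting v = √(2gh) gives h = v² / 2g.
h = 18.1²/(2·9.81) = 328/19.62 = 16.7 m.

h ≈ 16.7 m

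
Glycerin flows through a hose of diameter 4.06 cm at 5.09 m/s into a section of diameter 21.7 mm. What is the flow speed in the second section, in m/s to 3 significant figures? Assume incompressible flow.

Mass conservation (A₁v₁ = A₂v₂) gives v₂ = 5.09 × 12.9/3.70 = 17.8 m/s.

v₂ ≈ 17.8 m/s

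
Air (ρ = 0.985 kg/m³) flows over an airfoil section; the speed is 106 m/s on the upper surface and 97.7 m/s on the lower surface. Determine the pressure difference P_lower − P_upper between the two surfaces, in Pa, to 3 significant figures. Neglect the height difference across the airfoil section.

The pressure is lower where the speed is higher: ΔP = ½ρ(v_up² − v_low²).
ΔP = ½·0.985·(106² − 97.7²) = 833 Pa.

833 Pa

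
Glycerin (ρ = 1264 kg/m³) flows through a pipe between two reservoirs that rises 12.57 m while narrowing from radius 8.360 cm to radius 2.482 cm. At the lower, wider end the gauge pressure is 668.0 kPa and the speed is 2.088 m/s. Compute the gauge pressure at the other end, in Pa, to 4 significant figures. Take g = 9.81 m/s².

P₂ = 160200 Pa

Mass conservation (A₁v₁ = A₂v₂) gives v₂ = 2.088 × 219.6/19.35 = 23.69 m/s.
Energy conservation along the streamline gives P₂ = P₁ − ½ρ(v₂² − v₁²) − ρg(h₂ − h₁).
P₂ = 668000 + ½·1264·(2.088² − 23.69²) − 1264·9.81·(+12.57) = 668000 + (-351900) − (155900) = 160200 Pa.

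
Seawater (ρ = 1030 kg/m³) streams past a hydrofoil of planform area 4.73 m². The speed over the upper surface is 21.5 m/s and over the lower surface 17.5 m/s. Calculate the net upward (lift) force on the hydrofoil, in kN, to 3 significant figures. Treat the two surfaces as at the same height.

From P + ½ρv² = const at equal height, P_low − P_up = ½ρ(v_up² − v_low²).
ΔP = ½·1030·(21.5² − 17.5²) = 80300 Pa.
Lift = ΔP · A = 80300 × 4.73 = 380000 N.

F ≈ 380 kN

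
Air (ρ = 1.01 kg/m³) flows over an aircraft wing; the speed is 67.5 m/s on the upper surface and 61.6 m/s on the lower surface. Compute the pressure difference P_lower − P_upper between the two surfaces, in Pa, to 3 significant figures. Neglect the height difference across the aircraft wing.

With negligible Δh, P + ½ρv² is constant, so P_low − P_up = ½ρ(v_up² − v_low²).
ΔP = ½·1.01·(67.5² − 61.6²) = 385 Pa.

ΔP ≈ 385 Pa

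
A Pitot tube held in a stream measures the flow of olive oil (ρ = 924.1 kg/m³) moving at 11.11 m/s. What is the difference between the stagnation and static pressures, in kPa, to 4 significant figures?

ΔP ≈ 57.03 kPa

The dynamic pressure equals the rise in static pressure at the stagnation point: ΔP = ½ρv².
ΔP = ½·924.1·11.11² = 57030 Pa.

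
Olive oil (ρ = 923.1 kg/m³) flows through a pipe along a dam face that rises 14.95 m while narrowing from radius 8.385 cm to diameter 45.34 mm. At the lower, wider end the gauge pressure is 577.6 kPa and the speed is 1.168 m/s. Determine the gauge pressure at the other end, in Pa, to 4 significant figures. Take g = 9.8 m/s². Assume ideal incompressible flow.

P₂ = 325100 Pa

The volume flow rate is constant, so v₂ = (A₁/A₂)v₁ = (220.9/16.15)·1.168 = 15.98 m/s.
Energy conservation along the streamline gives P₂ = P₁ − ½ρ(v₂² − v₁²) − ρg(h₂ − h₁).
P₂ = 577600 + ½·923.1·(1.168² − 15.98²) − 923.1·9.8·(+14.95) = 577600 + (-117200) − (135200) = 325100 Pa.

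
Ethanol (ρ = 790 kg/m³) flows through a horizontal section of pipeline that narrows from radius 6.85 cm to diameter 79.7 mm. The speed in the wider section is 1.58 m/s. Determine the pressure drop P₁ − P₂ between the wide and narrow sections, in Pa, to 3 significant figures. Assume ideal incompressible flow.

ΔP ≈ 7620 Pa

By continuity, v₂ = v₁·A₁/A₂ = 1.58·(147/49.9) = 4.67 m/s.
Bernoulli (h₁ = h₂): P₁ − P₂ = ½ρ(v₂² − v₁²).
P₁ − P₂ = ½·790·(4.67² − 1.58²) = ½·790·19.3 = 7620 Pa.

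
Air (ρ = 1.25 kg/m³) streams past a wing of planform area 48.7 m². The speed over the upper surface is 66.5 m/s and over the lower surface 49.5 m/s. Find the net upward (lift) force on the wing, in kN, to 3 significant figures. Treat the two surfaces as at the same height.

From P + ½ρv² = const at equal height, P_low − P_up = ½ρ(v_up² − v_low²).
ΔP = ½·1.25·(66.5² − 49.5²) = 1230 Pa.
Lift = ΔP · A = 1230 × 48.7 = 60000 N.

60.0 kN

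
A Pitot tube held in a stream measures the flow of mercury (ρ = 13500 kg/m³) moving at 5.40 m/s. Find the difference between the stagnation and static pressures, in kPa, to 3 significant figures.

Bernoulli between the free stream and the stagnation point: ½ρv² = P_stag − P_static.
ΔP = ½·13500·5.40² = 197000 Pa.

ΔP = 197 kPa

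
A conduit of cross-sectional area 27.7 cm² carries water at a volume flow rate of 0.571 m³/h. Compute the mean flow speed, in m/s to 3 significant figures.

v ≈ 0.0573 m/s

Q = 0.571 m³/h = 0.000159 m³/s.
v = Q/A = 0.000159 / 0.00277 = 0.0573 m/s.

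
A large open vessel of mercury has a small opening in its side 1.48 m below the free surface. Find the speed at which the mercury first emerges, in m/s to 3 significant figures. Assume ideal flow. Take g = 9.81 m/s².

v ≈ 5.39 m/s

With the surface at rest and both surface and jet at atmospheric pressure, Bernoulli gives ρg h = ½ρv², so v = √(2gh) = √(2·9.81·1.48) = 5.39 m/s.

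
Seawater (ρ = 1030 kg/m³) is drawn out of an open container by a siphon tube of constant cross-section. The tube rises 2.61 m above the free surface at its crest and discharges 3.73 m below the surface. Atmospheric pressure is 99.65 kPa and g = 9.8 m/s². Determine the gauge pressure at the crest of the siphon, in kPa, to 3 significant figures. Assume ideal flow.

The outlet speed comes from Torricelli: v = √(2g·3.73) = 8.55 m/s.
Continuity keeps v the same throughout the tube; from surface to crest, P_atm + 0 = P_top + ½ρv² + ρg·h_top.
P_top = 99650 − ½·1030·8.55² − 1030·9.8·2.61 = 35700 Pa. So P_gauge = P_top − P_atm = -64000 Pa.

P_gauge ≈ -64.0 kPa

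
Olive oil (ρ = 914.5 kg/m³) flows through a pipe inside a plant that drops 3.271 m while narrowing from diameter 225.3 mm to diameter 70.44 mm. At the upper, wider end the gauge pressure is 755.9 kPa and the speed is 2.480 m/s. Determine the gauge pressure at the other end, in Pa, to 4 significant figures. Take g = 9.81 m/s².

P₂ = 493700 Pa

The volume flow rate is constant, so v₂ = (A₁/A₂)v₁ = (398.7/38.97)·2.480 = 25.37 m/s.
Bernoulli: P₁ + ½ρv₁² + ρg h₁ = P₂ + ½ρv₂² + ρg h₂, so P₂ = P₁ + ½ρ(v₁² − v₂²) − ρg(h₂ − h₁).
P₂ = 755900 + ½·914.5·(2.480² − 25.37²) − 914.5·9.81·(−3.271) = 755900 + (-291500) − (-29340) = 493700 Pa.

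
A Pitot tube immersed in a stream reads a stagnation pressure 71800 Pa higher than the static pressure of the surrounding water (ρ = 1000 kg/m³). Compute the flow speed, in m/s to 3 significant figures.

At the stagnation point the flow is brought to rest, so Bernoulli gives P_stag − P_static = ½ρv².
v = √(2ΔP/ρ) = √(2·71800/1000) = 12.0 m/s.

v ≈ 12.0 m/s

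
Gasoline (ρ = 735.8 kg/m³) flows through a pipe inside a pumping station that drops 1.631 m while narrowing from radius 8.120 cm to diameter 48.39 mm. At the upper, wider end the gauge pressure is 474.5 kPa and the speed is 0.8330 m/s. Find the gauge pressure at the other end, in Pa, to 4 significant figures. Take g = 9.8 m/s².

P₂ ≈ 454100 Pa

By continuity, v₂ = v₁·A₁/A₂ = 0.8330·(207.1/18.39) = 9.382 m/s.
Applying Bernoulli between the two ends and solving for P₂: P₂ = P₁ + ½ρ(v₁² − v₂²) − ρgΔh.
P₂ = 474500 + ½·735.8·(0.8330² − 9.382²) − 735.8·9.8·(−1.631) = 474500 + (-32130) − (-11760) = 454100 Pa.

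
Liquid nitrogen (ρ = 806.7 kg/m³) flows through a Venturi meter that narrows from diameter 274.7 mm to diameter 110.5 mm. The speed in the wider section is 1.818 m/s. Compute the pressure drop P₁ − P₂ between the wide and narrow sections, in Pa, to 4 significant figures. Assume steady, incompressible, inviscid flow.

ΔP = 49580 Pa

The volume flow rate is constant, so v₂ = (A₁/A₂)v₁ = (592.7/95.90)·1.818 = 11.24 m/s.
The pipe is horizontal, so Bernoulli reduces to P₁ + ½ρv₁² = P₂ + ½ρv₂².
P₁ − P₂ = ½·806.7·(11.24² − 1.818²) = ½·806.7·122.9 = 49580 Pa.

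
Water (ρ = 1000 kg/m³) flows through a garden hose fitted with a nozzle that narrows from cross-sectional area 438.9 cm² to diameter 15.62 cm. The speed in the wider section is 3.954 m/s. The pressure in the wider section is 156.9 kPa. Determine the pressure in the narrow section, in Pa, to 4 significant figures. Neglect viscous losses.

123700 Pa

The volume flow rate is constant, so v₂ = (A₁/A₂)v₁ = (438.9/191.6)·3.954 = 9.056 m/s.
Along the horizontal streamline, P + ½ρv² is constant.
P₂ = P₁ − ½ρ(v₂² − v₁²) = 156900 − ½·1000·(9.056² − 3.954²) = 156900 − 33190 = 123700 Pa.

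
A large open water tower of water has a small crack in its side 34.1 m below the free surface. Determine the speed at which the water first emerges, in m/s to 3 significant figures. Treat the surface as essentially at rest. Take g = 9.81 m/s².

v ≈ 25.9 m/s

Torricelli's result v = √(2gh) gives v = √(2·9.81·34.1) = 25.9 m/s.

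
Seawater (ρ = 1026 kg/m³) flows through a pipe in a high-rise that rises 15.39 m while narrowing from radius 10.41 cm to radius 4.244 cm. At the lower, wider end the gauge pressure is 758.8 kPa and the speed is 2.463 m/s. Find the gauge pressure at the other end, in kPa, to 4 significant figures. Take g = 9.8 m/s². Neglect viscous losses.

Mass conservation (A₁v₁ = A₂v₂) gives v₂ = 2.463 × 340.4/56.58 = 14.82 m/s.
Bernoulli: P₁ + ½ρv₁² + ρg h₁ = P₂ + ½ρv₂² + ρg h₂, so P₂ = P₁ + ½ρ(v₁² − v₂²) − ρg(h₂ − h₁).
P₂ = 758800 + ½·1026·(2.463² − 14.82²) − 1026·9.8·(+15.39) = 758800 + (-109500) − (154700) = 494500 Pa.

P₂ = 494.5 kPa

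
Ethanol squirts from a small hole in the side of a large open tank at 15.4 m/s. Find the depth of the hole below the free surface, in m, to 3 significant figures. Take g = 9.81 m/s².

Torricelli: v = √(2gh), so h = v²/(2g).
h = 15.4²/(2·9.81) = 237/19.62 = 12.1 m.

12.1 m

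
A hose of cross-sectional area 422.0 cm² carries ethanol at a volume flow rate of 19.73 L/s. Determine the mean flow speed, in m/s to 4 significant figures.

Q = 19.73 L/s = 0.01973 m³/s.
v = Q/A = 0.01973 / 0.04220 = 0.4675 m/s.

v ≈ 0.4675 m/s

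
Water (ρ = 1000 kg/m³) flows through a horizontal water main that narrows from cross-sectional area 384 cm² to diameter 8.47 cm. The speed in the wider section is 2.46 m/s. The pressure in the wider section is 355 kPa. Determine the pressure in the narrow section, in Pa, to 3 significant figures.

P₂ = 217000 Pa

Mass conservation (A₁v₁ = A₂v₂) gives v₂ = 2.46 × 384/56.3 = 16.8 m/s.
Along the horizontal streamline, P + ½ρv² is constant.
P₂ = P₁ − ½ρ(v₂² − v₁²) = 355000 − ½·1000·(16.8² − 2.46²) = 355000 − 138000 = 217000 Pa.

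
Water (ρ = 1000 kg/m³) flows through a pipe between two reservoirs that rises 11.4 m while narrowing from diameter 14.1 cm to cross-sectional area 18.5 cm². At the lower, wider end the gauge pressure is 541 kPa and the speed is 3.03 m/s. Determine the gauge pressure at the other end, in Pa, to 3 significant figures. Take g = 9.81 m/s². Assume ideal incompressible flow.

Continuity gives A₁v₁ = A₂v₂, so v₂ = (156 cm²)/(18.5 cm²) × 3.03 m/s = 25.6 m/s.
Applying Bernoulli between the two ends and solving for P₂: P₂ = P₁ + ½ρ(v₁² − v₂²) − ρgΔh.
P₂ = 541000 + ½·1000·(3.03² − 25.6²) − 1000·9.81·(+11.4) = 541000 + (-322000) − (112000) = 107000 Pa.

P₂ = 107000 Pa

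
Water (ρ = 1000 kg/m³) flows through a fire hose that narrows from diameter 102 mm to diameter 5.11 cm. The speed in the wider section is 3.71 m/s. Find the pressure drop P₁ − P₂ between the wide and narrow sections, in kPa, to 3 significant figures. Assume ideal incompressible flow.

The volume flow rate is constant, so v₂ = (A₁/A₂)v₁ = (81.7/20.5)·3.71 = 14.8 m/s.
The pipe is horizontal, so Bernoulli reduces to P₁ + ½ρv₁² = P₂ + ½ρv₂².
P₁ − P₂ = ½·1000·(14.8² − 3.71²) = ½·1000·205 = 102000 Pa.

ΔP ≈ 102 kPa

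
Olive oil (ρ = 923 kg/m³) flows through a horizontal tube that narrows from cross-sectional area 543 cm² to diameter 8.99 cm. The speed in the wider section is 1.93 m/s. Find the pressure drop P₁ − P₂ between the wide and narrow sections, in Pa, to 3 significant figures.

Mass conservation (A₁v₁ = A₂v₂) gives v₂ = 1.93 × 543/63.5 = 16.5 m/s.
Bernoulli (h₁ = h₂): P₁ − P₂ = ½ρ(v₂² − v₁²).
P₁ − P₂ = ½·923·(16.5² − 1.93²) = ½·923·269 = 124000 Pa.

ΔP = 124000 Pa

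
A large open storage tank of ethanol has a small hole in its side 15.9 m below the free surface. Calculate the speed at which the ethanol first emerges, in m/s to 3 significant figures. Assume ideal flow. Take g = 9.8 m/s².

v ≈ 17.7 m/s

With the surface at rest and both surface and jet at atmospheric pressure, Bernoulli gives ρg h = ½ρv², so v = √(2gh) = √(2·9.8·15.9) = 17.7 m/s.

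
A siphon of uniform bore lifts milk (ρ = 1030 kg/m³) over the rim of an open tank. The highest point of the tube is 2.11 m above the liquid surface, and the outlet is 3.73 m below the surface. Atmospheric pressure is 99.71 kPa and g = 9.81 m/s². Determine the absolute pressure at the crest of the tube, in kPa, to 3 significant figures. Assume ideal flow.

Bernoulli surface→outlet gives ½v² = g·h_out, so v = √(2·9.81·3.73) = 8.55 m/s.
Continuity keeps v the same throughout the tube; from surface to crest, P_atm + 0 = P_top + ½ρv² + ρg·h_top.
P_top = 99710 − ½·1030·8.55² − 1030·9.81·2.11 = 40700 Pa.

P_top ≈ 40.7 kPa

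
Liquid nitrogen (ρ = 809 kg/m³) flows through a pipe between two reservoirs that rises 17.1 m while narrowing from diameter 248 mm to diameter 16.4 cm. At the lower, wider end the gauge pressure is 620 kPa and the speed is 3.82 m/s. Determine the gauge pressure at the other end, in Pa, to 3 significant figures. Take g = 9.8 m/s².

Mass conservation (A₁v₁ = A₂v₂) gives v₂ = 3.82 × 483/211 = 8.74 m/s.
Applying Bernoulli between the two ends and solving for P₂: P₂ = P₁ + ½ρ(v₁² − v₂²) − ρgΔh.
P₂ = 620000 + ½·809·(3.82² − 8.74²) − 809·9.8·(+17.1) = 620000 + (-25000) − (136000) = 459000 Pa.

P₂ ≈ 459000 Pa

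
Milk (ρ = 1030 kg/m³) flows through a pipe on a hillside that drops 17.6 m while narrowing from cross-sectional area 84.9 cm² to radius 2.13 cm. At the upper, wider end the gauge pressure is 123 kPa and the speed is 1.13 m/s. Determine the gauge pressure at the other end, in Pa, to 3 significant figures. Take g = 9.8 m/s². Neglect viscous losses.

P₂ ≈ 278000 Pa

The volume flow rate is constant, so v₂ = (A₁/A₂)v₁ = (84.9/14.3)·1.13 = 6.73 m/s.
Energy conservation along the streamline gives P₂ = P₁ − ½ρ(v₂² − v₁²) − ρg(h₂ − h₁).
P₂ = 123000 + ½·1030·(1.13² − 6.73²) − 1030·9.8·(−17.6) = 123000 + (-22700) − (-178000) = 278000 Pa.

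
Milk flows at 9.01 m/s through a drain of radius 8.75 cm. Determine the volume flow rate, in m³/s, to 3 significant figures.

Q = A·v = 0.0241 m² × 9.01 m/s = 0.217 m³/s.

Q = 0.217 m³/s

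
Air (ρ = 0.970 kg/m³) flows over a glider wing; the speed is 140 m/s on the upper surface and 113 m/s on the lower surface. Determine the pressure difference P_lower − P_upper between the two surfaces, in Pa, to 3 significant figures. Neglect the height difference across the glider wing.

Bernoulli (same height): P_lower − P_upper = ½ρ(v_upper² − v_lower²).
ΔP = ½·0.970·(140² − 113²) = 3310 Pa.

ΔP ≈ 3310 Pa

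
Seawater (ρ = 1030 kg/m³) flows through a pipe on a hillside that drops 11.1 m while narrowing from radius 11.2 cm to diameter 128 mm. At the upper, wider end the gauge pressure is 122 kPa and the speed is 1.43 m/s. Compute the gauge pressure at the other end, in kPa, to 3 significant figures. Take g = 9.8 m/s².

P₂ = 225 kPa

Continuity gives A₁v₁ = A₂v₂, so v₂ = (394 cm²)/(129 cm²) × 1.43 m/s = 4.38 m/s.
Energy conservation along the streamline gives P₂ = P₁ − ½ρ(v₂² − v₁²) − ρg(h₂ − h₁).
P₂ = 122000 + ½·1030·(1.43² − 4.38²) − 1030·9.8·(−11.1) = 122000 + (-8820) − (-112000) = 225000 Pa.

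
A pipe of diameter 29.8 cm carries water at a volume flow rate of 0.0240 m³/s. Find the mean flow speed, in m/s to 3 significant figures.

Q = 0.0240 m³/s = 0.0240 m³/s.
v = Q/A = 0.0240 / 0.0697 = 0.344 m/s.

v ≈ 0.344 m/s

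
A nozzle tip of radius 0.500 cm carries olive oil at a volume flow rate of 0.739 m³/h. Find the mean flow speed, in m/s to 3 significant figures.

Q = 0.739 m³/h = 0.000205 m³/s.
v = Q/A = 0.000205 / 0.0000785 = 2.61 m/s.

v ≈ 2.61 m/s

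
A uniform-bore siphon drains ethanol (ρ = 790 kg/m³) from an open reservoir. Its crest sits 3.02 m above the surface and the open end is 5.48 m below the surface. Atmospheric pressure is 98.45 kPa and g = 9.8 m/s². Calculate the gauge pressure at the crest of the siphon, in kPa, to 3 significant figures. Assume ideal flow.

The outlet speed comes from Torricelli: v = √(2g·5.48) = 10.4 m/s.
The bore is uniform, so the speed at the crest is the same v. Bernoulli surface→crest: P_atm = P_top + ½ρv² + ρg·h_top.
P_top = 98450 − ½·790·10.4² − 790·9.8·3.02 = 32600 Pa. So P_gauge = P_top − P_atm = -65800 Pa.

P_gauge ≈ -65.8 kPa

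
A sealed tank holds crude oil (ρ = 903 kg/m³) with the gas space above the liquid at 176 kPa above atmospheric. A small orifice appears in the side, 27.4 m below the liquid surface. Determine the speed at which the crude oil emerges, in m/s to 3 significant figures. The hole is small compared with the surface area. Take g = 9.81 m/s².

v = 30.5 m/s

Take point 1 at the surface (v₁ ≈ 0) and point 2 at the hole (at atmospheric pressure). Bernoulli: P₁ + ρg h = P_atm + ½ρv₂².
With P₁ − P_atm = 176000 Pa, v₂ = √(2gh + 2ΔP/ρ) = √(2·9.81·27.4 + 2·176000/903) = 30.5 m/s.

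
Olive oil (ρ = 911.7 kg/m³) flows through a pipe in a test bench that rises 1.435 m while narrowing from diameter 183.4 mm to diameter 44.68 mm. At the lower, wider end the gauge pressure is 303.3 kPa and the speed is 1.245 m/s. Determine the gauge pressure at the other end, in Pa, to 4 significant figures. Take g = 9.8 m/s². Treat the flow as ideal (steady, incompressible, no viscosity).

P₂ = 90600 Pa

The volume flow rate is constant, so v₂ = (A₁/A₂)v₁ = (264.2/15.68)·1.245 = 20.98 m/s.
Bernoulli: P₁ + ½ρv₁² + ρg h₁ = P₂ + ½ρv₂² + ρg h₂, so P₂ = P₁ + ½ρ(v₁² − v₂²) − ρg(h₂ − h₁).
P₂ = 303300 + ½·911.7·(1.245² − 20.98²) − 911.7·9.8·(+1.435) = 303300 + (-199900) − (12820) = 90600 Pa.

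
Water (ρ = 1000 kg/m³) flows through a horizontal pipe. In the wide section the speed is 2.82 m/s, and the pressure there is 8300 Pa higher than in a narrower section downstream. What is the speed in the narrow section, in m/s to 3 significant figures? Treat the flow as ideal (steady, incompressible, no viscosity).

Along the level pipe P + ½ρv² is conserved, hence v₂² = v₁² + 2(P₁ − P₂)/ρ.
v₂ = √(2.82² + 2·8300/1000) = √(7.95 + 16.6) = 4.96 m/s.

v₂ = 4.96 m/s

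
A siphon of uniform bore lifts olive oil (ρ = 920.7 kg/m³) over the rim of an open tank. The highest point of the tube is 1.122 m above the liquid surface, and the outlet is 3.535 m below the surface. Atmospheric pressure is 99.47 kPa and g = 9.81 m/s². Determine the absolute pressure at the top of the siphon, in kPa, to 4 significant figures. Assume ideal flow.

P_top ≈ 57.41 kPa

The outlet speed comes from Torricelli: v = √(2g·3.535) = 8.328 m/s.
Continuity keeps v the same throughout the tube; from surface to crest, P_atm + 0 = P_top + ½ρv² + ρg·h_top.
P_top = 99470 − ½·920.7·8.328² − 920.7·9.81·1.122 = 57410 Pa.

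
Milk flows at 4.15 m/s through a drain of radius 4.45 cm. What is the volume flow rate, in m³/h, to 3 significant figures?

Q = 92.9 m³/h

Q = A·v = 0.00622 m² × 4.15 m/s = 0.0258 m³/s.
Converting: 0.0258 m³/s × 3600 = 92.9 m³/h.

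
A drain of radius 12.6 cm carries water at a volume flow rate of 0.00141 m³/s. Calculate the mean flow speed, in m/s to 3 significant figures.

Q = 0.00141 m³/s = 0.00141 m³/s.
v = Q/A = 0.00141 / 0.0499 = 0.0283 m/s.

v ≈ 0.0283 m/s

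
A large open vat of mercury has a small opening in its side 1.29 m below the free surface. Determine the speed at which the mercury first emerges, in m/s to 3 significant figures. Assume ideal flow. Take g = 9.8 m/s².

5.03 m/s

Torricelli's result v = √(2gh) gives v = √(2·9.8·1.29) = 5.03 m/s.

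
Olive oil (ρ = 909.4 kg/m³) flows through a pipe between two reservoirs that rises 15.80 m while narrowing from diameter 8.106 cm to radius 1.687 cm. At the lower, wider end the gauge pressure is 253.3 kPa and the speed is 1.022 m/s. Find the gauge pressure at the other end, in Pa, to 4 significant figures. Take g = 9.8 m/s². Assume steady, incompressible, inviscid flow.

By continuity, v₂ = v₁·A₁/A₂ = 1.022·(51.61/8.941) = 5.899 m/s.
Bernoulli: P₁ + ½ρv₁² + ρg h₁ = P₂ + ½ρv₂² + ρg h₂, so P₂ = P₁ + ½ρ(v₁² − v₂²) − ρg(h₂ − h₁).
P₂ = 253300 + ½·909.4·(1.022² − 5.899²) − 909.4·9.8·(+15.80) = 253300 + (-15350) − (140800) = 97140 Pa.

P₂ ≈ 97140 Pa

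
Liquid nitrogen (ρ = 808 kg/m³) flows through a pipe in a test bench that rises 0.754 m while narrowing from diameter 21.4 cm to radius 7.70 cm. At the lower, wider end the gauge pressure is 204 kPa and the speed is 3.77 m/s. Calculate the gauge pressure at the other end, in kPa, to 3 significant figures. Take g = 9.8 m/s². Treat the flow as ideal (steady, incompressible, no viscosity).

182 kPa

Continuity gives A₁v₁ = A₂v₂, so v₂ = (360 cm²)/(186 cm²) × 3.77 m/s = 7.28 m/s.
Energy conservation along the streamline gives P₂ = P₁ − ½ρ(v₂² − v₁²) − ρg(h₂ − h₁).
P₂ = 204000 + ½·808·(3.77² − 7.28²) − 808·9.8·(+0.754) = 204000 + (-15700) − (5970) = 182000 Pa.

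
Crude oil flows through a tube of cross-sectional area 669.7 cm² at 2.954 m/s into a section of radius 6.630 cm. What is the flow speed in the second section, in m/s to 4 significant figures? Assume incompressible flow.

Continuity gives A₁v₁ = A₂v₂, so v₂ = (669.7 cm²)/(138.1 cm²) × 2.954 m/s = 14.33 m/s.

v₂ ≈ 14.33 m/s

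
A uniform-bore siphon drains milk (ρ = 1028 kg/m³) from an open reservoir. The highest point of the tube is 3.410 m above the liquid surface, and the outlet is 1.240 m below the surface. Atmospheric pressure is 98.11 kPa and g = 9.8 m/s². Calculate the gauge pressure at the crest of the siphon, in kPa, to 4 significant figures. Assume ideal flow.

-46.85 kPa

The outlet speed comes from Torricelli: v = √(2g·1.240) = 4.930 m/s.
Continuity keeps v the same throughout the tube; from surface to crest, P_atm + 0 = P_top + ½ρv² + ρg·h_top.
P_top = 98110 − ½·1028·4.930² − 1028·9.8·3.410 = 51260 Pa. So P_gauge = P_top − P_atm = -46850 Pa.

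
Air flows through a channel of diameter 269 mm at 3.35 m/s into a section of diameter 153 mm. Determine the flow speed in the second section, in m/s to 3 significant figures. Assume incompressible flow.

v₂ = 10.4 m/s

The volume flow rate is constant, so v₂ = (A₁/A₂)v₁ = (568/184)·3.35 = 10.4 m/s.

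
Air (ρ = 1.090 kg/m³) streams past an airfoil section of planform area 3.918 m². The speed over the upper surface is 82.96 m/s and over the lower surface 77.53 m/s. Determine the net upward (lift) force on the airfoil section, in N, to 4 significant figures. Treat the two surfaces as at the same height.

From P + ½ρv² = const at equal height, P_low − P_up = ½ρ(v_up² − v_low²).
ΔP = ½·1.090·(82.96² − 77.53²) = 474.9 Pa.
Lift = ΔP · A = 474.9 × 3.918 = 1861 N.

F ≈ 1861 N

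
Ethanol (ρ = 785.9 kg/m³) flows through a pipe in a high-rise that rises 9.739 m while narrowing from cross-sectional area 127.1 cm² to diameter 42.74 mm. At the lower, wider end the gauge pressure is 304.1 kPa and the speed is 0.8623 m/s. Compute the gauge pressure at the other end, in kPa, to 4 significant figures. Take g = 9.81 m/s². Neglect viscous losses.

P₂ = 206.4 kPa

The volume flow rate is constant, so v₂ = (A₁/A₂)v₁ = (127.1/14.35)·0.8623 = 7.639 m/s.
Bernoulli: P₁ + ½ρv₁² + ρg h₁ = P₂ + ½ρv₂² + ρg h₂, so P₂ = P₁ + ½ρ(v₁² − v₂²) − ρg(h₂ − h₁).
P₂ = 304100 + ½·785.9·(0.8623² − 7.639²) − 785.9·9.81·(+9.739) = 304100 + (-22640) − (75080) = 206400 Pa.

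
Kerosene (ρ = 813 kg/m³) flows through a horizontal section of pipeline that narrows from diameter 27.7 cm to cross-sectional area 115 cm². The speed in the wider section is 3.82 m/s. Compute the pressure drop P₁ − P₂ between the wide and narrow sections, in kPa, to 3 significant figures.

157 kPa

The volume flow rate is constant, so v₂ = (A₁/A₂)v₁ = (603/115)·3.82 = 20.0 m/s.
With no height change, Bernoulli's equation is P₁ + ½ρv₁² = P₂ + ½ρv₂².
P₁ − P₂ = ½·813·(20.0² − 3.82²) = ½·813·386 = 157000 Pa.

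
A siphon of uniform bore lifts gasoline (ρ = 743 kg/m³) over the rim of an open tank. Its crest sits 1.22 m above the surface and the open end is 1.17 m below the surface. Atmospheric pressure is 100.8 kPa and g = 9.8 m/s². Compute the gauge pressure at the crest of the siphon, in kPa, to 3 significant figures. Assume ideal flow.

From the surface to the outlet (both open to atmosphere, surface at rest): v = √(2g·h_out) = √(2·9.8·1.17) = 4.79 m/s.
The bore is uniform, so the speed at the crest is the same v. Bernoulli surface→crest: P_atm = P_top + ½ρv² + ρg·h_top.
P_top = 100800 − ½·743·4.79² − 743·9.8·1.22 = 83400 Pa. So P_gauge = P_top − P_atm = -17400 Pa.

P_gauge = -17.4 kPa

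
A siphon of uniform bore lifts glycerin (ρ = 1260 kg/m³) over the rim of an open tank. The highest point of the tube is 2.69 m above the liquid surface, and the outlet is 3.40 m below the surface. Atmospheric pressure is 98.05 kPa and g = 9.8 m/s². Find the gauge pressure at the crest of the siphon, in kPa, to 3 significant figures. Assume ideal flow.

P_gauge ≈ -75.2 kPa

Bernoulli surface→outlet gives ½v² = g·h_out, so v = √(2·9.8·3.40) = 8.16 m/s.
The bore is uniform, so the speed at the crest is the same v. Bernoulli surface→crest: P_atm = P_top + ½ρv² + ρg·h_top.
P_top = 98050 − ½·1260·8.16² − 1260·9.8·2.69 = 22900 Pa. So P_gauge = P_top − P_atm = -75200 Pa.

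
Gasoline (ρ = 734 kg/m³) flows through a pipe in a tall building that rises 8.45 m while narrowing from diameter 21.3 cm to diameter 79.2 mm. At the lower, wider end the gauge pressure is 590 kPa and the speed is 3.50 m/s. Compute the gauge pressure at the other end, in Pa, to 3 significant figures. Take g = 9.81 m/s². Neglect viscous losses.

P₂ ≈ 298000 Pa

The volume flow rate is constant, so v₂ = (A₁/A₂)v₁ = (356/49.3)·3.50 = 25.3 m/s.
Applying Bernoulli between the two ends and solving for P₂: P₂ = P₁ + ½ρ(v₁² − v₂²) − ρgΔh.
P₂ = 590000 + ½·734·(3.50² − 25.3²) − 734·9.81·(+8.45) = 590000 + (-231000) − (60800) = 298000 Pa.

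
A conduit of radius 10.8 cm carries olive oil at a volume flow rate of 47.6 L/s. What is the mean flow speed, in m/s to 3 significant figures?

Q = 47.6 L/s = 0.0476 m³/s.
v = Q/A = 0.0476 / 0.0366 = 1.30 m/s.

v ≈ 1.30 m/s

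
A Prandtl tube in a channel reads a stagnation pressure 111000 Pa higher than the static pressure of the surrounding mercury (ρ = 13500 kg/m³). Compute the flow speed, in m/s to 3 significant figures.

4.06 m/s

At the stagnation point the flow is brought to rest, so Bernoulli gives P_stag − P_static = ½ρv².
v = √(2ΔP/ρ) = √(2·111000/13500) = 4.06 m/s.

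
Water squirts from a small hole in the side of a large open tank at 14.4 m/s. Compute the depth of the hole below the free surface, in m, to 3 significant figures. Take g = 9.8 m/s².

For a small hole in a large open tank, ½v² = gh, giving h = v²/(2g).
h = 14.4²/(2·9.8) = 207/19.60 = 10.6 m.

10.6 m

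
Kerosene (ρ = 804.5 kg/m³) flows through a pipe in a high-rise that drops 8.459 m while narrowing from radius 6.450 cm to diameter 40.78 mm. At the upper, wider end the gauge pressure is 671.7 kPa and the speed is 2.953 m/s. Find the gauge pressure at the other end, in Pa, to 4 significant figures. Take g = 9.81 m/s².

By continuity, v₂ = v₁·A₁/A₂ = 2.953·(130.7/13.06) = 29.55 m/s.
Energy conservation along the streamline gives P₂ = P₁ − ½ρ(v₂² − v₁²) − ρg(h₂ − h₁).
P₂ = 671700 + ½·804.5·(2.953² − 29.55²) − 804.5·9.81·(−8.459) = 671700 + (-347700) − (-66760) = 390700 Pa.

P₂ ≈ 390700 Pa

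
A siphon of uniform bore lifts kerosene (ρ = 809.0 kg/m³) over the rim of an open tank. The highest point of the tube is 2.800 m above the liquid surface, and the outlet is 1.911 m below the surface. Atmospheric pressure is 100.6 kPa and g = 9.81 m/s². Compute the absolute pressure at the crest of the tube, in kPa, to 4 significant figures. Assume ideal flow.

P_top = 63.21 kPa

The outlet speed comes from Torricelli: v = √(2g·1.911) = 6.123 m/s.
The bore is uniform, so the speed at the crest is the same v. Bernoulli surface→crest: P_atm = P_top + ½ρv² + ρg·h_top.
P_top = 100600 − ½·809.0·6.123² − 809.0·9.81·2.800 = 63210 Pa.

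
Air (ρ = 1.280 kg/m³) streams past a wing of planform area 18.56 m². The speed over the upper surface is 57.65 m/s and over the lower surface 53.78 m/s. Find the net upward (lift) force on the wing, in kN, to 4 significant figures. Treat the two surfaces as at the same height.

5.122 kN

From P + ½ρv² = const at equal height, P_low − P_up = ½ρ(v_up² − v_low²).
ΔP = ½·1.280·(57.65² − 53.78²) = 276.0 Pa.
Lift = ΔP · A = 276.0 × 18.56 = 5122 N.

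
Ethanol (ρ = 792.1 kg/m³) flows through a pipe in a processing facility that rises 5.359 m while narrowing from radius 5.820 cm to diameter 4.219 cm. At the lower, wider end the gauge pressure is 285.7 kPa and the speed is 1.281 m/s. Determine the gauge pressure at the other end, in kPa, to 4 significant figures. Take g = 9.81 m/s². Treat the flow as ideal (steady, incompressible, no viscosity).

The volume flow rate is constant, so v₂ = (A₁/A₂)v₁ = (106.4/13.98)·1.281 = 9.751 m/s.
Energy conservation along the streamline gives P₂ = P₁ − ½ρ(v₂² − v₁²) − ρg(h₂ − h₁).
P₂ = 285700 + ½·792.1·(1.281² − 9.751²) − 792.1·9.81·(+5.359) = 285700 + (-37010) − (41640) = 207100 Pa.

P₂ ≈ 207.1 kPa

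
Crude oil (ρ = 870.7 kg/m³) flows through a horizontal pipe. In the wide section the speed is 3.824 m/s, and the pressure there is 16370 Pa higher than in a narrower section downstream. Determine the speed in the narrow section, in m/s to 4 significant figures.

7.227 m/s

With h₁ = h₂, rearranging Bernoulli gives v₂ = √(v₁² + 2ΔP/ρ).
v₂ = √(3.824² + 2·16370/870.7) = √(14.62 + 37.60) = 7.227 m/s.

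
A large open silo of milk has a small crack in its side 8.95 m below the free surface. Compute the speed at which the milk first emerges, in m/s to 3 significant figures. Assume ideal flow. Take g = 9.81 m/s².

Bernoulli from surface to hole (P equal, v_surface ≈ 0): v = √(2gh) = √(2×9.81×8.95) = 13.3 m/s.

v ≈ 13.3 m/s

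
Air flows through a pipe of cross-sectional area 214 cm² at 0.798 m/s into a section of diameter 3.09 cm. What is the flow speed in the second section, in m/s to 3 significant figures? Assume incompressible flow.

Continuity gives A₁v₁ = A₂v₂, so v₂ = (214 cm²)/(7.50 cm²) × 0.798 m/s = 22.8 m/s.

v₂ ≈ 22.8 m/s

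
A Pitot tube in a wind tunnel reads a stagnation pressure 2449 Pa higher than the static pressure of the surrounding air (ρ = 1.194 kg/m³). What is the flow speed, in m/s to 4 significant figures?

The dynamic pressure equals the rise in static pressure at the stagnation point: ΔP = ½ρv².
v = √(2ΔP/ρ) = √(2·2449/1.194) = 64.05 m/s.

v = 64.05 m/s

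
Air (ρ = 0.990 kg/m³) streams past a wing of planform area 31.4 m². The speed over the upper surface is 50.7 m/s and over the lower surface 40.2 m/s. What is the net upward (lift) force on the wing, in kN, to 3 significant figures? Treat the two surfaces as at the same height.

From P + ½ρv² = const at equal height, P_low − P_up = ½ρ(v_up² − v_low²).
ΔP = ½·0.990·(50.7² − 40.2²) = 472 Pa.
Lift = ΔP · A = 472 × 31.4 = 14800 N.

F ≈ 14.8 kN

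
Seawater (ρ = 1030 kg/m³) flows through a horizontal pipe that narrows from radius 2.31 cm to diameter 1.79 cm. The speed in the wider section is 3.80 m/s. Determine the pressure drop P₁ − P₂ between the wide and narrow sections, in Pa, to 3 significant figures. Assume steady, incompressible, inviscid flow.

323000 Pa

The volume flow rate is constant, so v₂ = (A₁/A₂)v₁ = (16.8/2.52)·3.80 = 25.3 m/s.
Along the horizontal streamline, P + ½ρv² is constant.
P₁ − P₂ = ½·1030·(25.3² − 3.80²) = ½·1030·626 = 323000 Pa.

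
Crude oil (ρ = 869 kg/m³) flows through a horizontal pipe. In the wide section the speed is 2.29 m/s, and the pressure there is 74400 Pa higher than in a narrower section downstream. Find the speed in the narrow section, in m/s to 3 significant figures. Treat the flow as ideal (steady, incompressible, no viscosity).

With h₁ = h₂, rearranging Bernoulli gives v₂ = √(v₁² + 2ΔP/ρ).
v₂ = √(2.29² + 2·74400/869) = √(5.24 + 171) = 13.3 m/s.

v₂ = 13.3 m/s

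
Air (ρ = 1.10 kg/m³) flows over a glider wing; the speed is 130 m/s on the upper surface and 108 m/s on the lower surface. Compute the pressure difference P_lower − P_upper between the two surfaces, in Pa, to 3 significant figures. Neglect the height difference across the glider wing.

Bernoulli (same height): P_lower − P_upper = ½ρ(v_upper² − v_lower²).
ΔP = ½·1.10·(130² − 108²) = 2880 Pa.

ΔP ≈ 2880 Pa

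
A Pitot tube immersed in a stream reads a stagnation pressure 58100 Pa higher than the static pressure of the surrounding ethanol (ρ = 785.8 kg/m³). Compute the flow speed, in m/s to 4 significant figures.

12.16 m/s

Bernoulli between the free stream and the stagnation point: ½ρv² = P_stag − P_static.
v = √(2ΔP/ρ) = √(2·58100/785.8) = 12.16 m/s.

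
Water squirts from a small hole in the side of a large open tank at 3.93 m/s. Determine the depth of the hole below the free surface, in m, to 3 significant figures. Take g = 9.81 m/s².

Torricelli: v = √(2gh), so h = v²/(2g).
h = 3.93²/(2·9.81) = 15.4/19.62 = 0.787 m.

h ≈ 0.787 m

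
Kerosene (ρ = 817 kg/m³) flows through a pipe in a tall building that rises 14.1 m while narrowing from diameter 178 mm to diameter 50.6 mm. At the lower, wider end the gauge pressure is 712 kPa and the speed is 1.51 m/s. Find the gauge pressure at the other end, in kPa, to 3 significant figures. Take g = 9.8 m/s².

P₂ = 457 kPa

Mass conservation (A₁v₁ = A₂v₂) gives v₂ = 1.51 × 249/20.1 = 18.7 m/s.
Energy conservation along the streamline gives P₂ = P₁ − ½ρ(v₂² − v₁²) − ρg(h₂ − h₁).
P₂ = 712000 + ½·817·(1.51² − 18.7²) − 817·9.8·(+14.1) = 712000 + (-142000) − (113000) = 457000 Pa.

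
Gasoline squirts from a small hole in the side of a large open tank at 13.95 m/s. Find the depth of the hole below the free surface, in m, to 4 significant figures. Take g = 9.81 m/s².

For a small hole in a large open tank, ½v² = gh, giving h = v²/(2g).
h = 13.95²/(2·9.81) = 194.6/19.62 = 9.919 m.

h ≈ 9.919 m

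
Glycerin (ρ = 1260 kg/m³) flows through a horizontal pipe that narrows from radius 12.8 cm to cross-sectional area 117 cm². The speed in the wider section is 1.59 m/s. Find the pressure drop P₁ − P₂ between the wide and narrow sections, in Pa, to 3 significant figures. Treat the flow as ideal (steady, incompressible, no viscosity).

By continuity, v₂ = v₁·A₁/A₂ = 1.59·(515/117) = 6.99 m/s.
Along the horizontal streamline, P + ½ρv² is constant.
P₁ − P₂ = ½·1260·(6.99² − 1.59²) = ½·1260·46.4 = 29200 Pa.

29200 Pa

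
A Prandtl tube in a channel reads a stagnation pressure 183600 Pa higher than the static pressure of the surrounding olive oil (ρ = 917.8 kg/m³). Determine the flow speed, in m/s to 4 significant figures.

v ≈ 20.00 m/s

The dynamic pressure equals the rise in static pressure at the stagnation point: ΔP = ½ρv².
v = √(2ΔP/ρ) = √(2·183600/917.8) = 20.00 m/s.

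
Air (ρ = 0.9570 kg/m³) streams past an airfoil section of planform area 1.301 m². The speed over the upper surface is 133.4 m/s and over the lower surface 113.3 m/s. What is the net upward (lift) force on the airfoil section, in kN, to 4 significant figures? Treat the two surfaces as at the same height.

F ≈ 3.087 kN

With equal heights on the two surfaces, Bernoulli gives P_lower − P_upper = ½ρ(v_upper² − v_lower²).
ΔP = ½·0.9570·(133.4² − 113.3²) = 2373 Pa.
Lift = ΔP · A = 2373 × 1.301 = 3087 N.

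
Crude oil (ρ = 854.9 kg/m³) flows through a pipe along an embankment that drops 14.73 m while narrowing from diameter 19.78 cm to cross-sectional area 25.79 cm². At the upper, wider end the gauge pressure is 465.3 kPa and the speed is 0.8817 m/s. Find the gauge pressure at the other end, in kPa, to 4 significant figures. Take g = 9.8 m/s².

Continuity gives A₁v₁ = A₂v₂, so v₂ = (307.3 cm²)/(25.79 cm²) × 0.8817 m/s = 10.51 m/s.
Bernoulli: P₁ + ½ρv₁² + ρg h₁ = P₂ + ½ρv₂² + ρg h₂, so P₂ = P₁ + ½ρ(v₁² − v₂²) − ρg(h₂ − h₁).
P₂ = 465300 + ½·854.9·(0.8817² − 10.51²) − 854.9·9.8·(−14.73) = 465300 + (-46840) − (-123400) = 541900 Pa.

541.9 kPa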